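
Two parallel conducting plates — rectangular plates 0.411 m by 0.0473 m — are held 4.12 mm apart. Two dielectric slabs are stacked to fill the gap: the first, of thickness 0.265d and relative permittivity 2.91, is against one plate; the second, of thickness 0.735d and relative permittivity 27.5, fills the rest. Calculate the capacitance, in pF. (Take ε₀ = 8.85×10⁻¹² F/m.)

A = 0.411 × 0.0473 m² = 1.94×10⁻² m².
Stacked slabs ⇒ two capacitors in series, each with the full plate area.
C₁ = κ₁ε₀A/d₁ = 2.91 × 8.85×10⁻¹² × 1.94×10⁻² / 1.09×10⁻³ = 4.59×10⁻¹⁰ F.
C₂ = κ₂ε₀A/d₂ = 27.5 × 8.85×10⁻¹² × 1.94×10⁻² / 3.03×10⁻³ = 1.56×10⁻⁹ F.
C = (1/C₁ + 1/C₂)⁻¹ = 3.55×10⁻¹⁰ F.

C ≈ 355 pF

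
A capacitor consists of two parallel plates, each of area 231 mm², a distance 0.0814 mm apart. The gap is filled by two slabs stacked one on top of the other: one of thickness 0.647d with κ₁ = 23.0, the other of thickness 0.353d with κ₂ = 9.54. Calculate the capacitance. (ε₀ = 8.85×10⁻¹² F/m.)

A = 231 mm² = 2.31×10⁻⁴ m².
Stacked slabs ⇒ two capacitors in series, each with the full plate area.
C₁ = κ₁ε₀A/d₁ = 23.0 × 8.85×10⁻¹² × 2.31×10⁻⁴ / 5.27×10⁻⁵ = 8.93×10⁻¹⁰ F.
C₂ = κ₂ε₀A/d₂ = 9.54 × 8.85×10⁻¹² × 2.31×10⁻⁴ / 2.87×10⁻⁵ = 6.79×10⁻¹⁰ F.
C = (1/C₁ + 1/C₂)⁻¹ = 3.86×10⁻¹⁰ F.

386 pF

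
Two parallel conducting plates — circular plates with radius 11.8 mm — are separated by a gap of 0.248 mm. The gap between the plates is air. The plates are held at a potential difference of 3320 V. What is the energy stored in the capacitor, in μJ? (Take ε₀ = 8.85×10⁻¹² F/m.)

A = π(11.8 mm)² = 4.37×10⁻⁴ m².
C = ε₀A/d = 8.85×10⁻¹² × 4.37×10⁻⁴ / 2.48×10⁻⁴ = 1.56×10⁻¹¹ F.
U = ½CV² = ½ × 1.56×10⁻¹¹ × (3320)² = 8.60×10⁻⁵ J.

86.0 μJ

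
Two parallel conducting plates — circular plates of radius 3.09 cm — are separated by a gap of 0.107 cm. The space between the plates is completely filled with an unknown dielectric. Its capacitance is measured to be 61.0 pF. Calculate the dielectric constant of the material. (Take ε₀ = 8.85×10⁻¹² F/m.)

A = π(3.09 cm)² = 3.00×10⁻³ m².
κ = Cd/(ε₀A) = 6.10×10⁻¹¹ × 1.07×10⁻³ / (8.85×10⁻¹² × 3.00×10⁻³) = 2.46.

2.46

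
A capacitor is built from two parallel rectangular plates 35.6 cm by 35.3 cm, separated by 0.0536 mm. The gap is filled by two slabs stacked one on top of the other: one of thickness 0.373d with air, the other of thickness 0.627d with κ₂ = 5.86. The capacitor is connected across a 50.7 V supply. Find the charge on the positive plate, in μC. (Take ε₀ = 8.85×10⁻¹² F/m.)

A = 35.6 × 35.3 cm² = 0.126 m².
Stacked slabs ⇒ two capacitors in series, each with the full plate area.
C₁ = κ₁ε₀A/d₁ = 1.00 × 8.85×10⁻¹² × 0.126 / 2.00×10⁻⁵ = 5.56×10⁻⁸ F.
C₂ = κ₂ε₀A/d₂ = 5.86 × 8.85×10⁻¹² × 0.126 / 3.36×10⁻⁵ = 1.94×10⁻⁷ F.
C = (1/C₁ + 1/C₂)⁻¹ = 4.32×10⁻⁸ F.
Q = CV = 4.32×10⁻⁸ × 50.7 = 2.19×10⁻⁶ C.

Q ≈ 2.19 μC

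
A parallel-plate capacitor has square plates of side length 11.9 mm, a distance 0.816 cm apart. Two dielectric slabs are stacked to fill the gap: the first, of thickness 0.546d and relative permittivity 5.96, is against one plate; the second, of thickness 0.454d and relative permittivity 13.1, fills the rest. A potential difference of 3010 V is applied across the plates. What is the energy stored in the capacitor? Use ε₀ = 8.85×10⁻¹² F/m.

5.51 μJ

A = (11.9 mm)² = 1.42×10⁻⁴ m².
Stacked slabs ⇒ two capacitors in series, each with the full plate area.
C₁ = κ₁ε₀A/d₁ = 5.96 × 8.85×10⁻¹² × 1.42×10⁻⁴ / 4.46×10⁻³ = 1.68×10⁻¹² F.
C₂ = κ₂ε₀A/d₂ = 13.1 × 8.85×10⁻¹² × 1.42×10⁻⁴ / 3.70×10⁻³ = 4.43×10⁻¹² F.
C = (1/C₁ + 1/C₂)⁻¹ = 1.22×10⁻¹² F.
U = ½CV² = ½ × 1.22×10⁻¹² × (3010)² = 5.51×10⁻⁶ J.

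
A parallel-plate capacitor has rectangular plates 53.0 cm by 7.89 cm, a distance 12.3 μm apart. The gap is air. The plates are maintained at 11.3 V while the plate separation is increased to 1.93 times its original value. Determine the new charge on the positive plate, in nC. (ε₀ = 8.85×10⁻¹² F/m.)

176 nC

A = 53.0 × 7.89 cm² = 4.18×10⁻² m².
Initially C₁ = ε₀A/d = 8.85×10⁻¹² × 4.18×10⁻² / 1.23×10⁻⁵ = 3.01×10⁻⁸ F.
Q₁ = 3.40×10⁻⁷ C.
Battery connected ⇒ V is held fixed. C₂ = 0.518 C₁ and Q = CV, so Q₂/Q₁ = C₂/C₁ = 0.518.
Q₂ = 0.518 × 3.40×10⁻⁷ = 1.76×10⁻⁷ C.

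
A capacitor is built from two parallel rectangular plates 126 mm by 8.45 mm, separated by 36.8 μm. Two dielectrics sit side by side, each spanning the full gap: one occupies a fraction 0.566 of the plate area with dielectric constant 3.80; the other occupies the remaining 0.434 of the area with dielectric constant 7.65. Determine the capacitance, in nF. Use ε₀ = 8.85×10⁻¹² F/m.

C ≈ 1.40 nF

A = 126 × 8.45 mm² = 1.06×10⁻³ m².
Side-by-side slabs ⇒ two capacitors in parallel, each spanning the full gap.
C₁ = κ₁ε₀A₁/d = 3.80 × 8.85×10⁻¹² × 6.03×10⁻⁴ / 3.68×10⁻⁵ = 5.51×10⁻¹⁰ F.
C₂ = κ₂ε₀A₂/d = 7.65 × 8.85×10⁻¹² × 4.62×10⁻⁴ / 3.68×10⁻⁵ = 8.50×10⁻¹⁰ F.
C = C₁ + C₂ = 1.40×10⁻⁹ F.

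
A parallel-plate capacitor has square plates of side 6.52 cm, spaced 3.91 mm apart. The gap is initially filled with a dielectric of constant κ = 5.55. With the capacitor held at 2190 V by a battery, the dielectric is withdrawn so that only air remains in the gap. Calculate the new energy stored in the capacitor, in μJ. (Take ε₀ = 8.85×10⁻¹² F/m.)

U ≈ 23.1 μJ

A = (6.52 cm)² = 4.25×10⁻³ m².
Initially C₁ = κε₀A/d = 5.55 × 8.85×10⁻¹² × 4.25×10⁻³ / 3.91×10⁻³ = 5.34×10⁻¹¹ F.
U₁ = 1.28×10⁻⁴ J.
Battery connected ⇒ V is held fixed. C₂ = 0.180 C₁ and U = ½CV², so U₂/U₁ = C₂/C₁ = 0.180.
U₂ = 0.180 × 1.28×10⁻⁴ = 2.31×10⁻⁵ J.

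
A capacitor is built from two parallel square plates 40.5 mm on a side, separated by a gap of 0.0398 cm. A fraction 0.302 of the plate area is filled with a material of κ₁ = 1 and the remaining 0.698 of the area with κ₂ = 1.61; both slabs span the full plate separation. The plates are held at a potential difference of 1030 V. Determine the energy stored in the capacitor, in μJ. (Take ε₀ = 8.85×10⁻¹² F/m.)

U ≈ 27.6 μJ

A = (40.5 mm)² = 1.64×10⁻³ m².
Side-by-side slabs ⇒ two capacitors in parallel, each spanning the full gap.
C₁ = κ₁ε₀A₁/d = 1.00 × 8.85×10⁻¹² × 4.95×10⁻⁴ / 3.98×10⁻⁴ = 1.10×10⁻¹¹ F.
C₂ = κ₂ε₀A₂/d = 1.61 × 8.85×10⁻¹² × 1.14×10⁻³ / 3.98×10⁻⁴ = 4.10×10⁻¹¹ F.
C = C₁ + C₂ = 5.20×10⁻¹¹ F.
U = ½CV² = ½ × 5.20×10⁻¹¹ × (1030)² = 2.76×10⁻⁵ J.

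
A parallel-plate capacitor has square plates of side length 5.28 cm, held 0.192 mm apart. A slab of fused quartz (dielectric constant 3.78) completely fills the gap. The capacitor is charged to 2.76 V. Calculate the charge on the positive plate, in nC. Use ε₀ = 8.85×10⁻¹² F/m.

A = (5.28 cm)² = 2.79×10⁻³ m².
C = κε₀A/d = 3.78 × 8.85×10⁻¹² × 2.79×10⁻³ / 1.92×10⁻⁴ = 4.86×10⁻¹⁰ F.
Q = CV = 4.86×10⁻¹⁰ × 2.76 = 1.34×10⁻⁹ C.

1.34 nC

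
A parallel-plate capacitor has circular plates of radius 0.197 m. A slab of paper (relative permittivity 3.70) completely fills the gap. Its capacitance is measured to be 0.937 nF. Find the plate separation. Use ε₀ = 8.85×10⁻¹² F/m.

A = π(0.197 m)² = 0.122 m².
d = κε₀A/C = 3.70 × 8.85×10⁻¹² × 0.122 / 9.37×10⁻¹⁰ = 4.26×10⁻³ m.

4.26 mm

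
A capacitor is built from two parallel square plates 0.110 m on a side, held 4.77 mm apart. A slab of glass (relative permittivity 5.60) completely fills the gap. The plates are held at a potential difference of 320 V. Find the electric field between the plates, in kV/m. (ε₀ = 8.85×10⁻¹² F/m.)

E = V/d = 320 / 4.77×10⁻³ = 6.71×10⁴ V/m.

E ≈ 67.1 kV/m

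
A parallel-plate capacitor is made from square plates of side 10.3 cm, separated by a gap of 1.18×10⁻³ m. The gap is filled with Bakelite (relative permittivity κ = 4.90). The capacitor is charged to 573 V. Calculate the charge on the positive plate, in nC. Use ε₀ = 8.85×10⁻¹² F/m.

223 nC

A = (10.3 cm)² = 1.06×10⁻² m².
C = κε₀A/d = 4.90 × 8.85×10⁻¹² × 1.06×10⁻² / 1.18×10⁻³ = 3.90×10⁻¹⁰ F.
Q = CV = 3.90×10⁻¹⁰ × 573 = 2.23×10⁻⁷ C.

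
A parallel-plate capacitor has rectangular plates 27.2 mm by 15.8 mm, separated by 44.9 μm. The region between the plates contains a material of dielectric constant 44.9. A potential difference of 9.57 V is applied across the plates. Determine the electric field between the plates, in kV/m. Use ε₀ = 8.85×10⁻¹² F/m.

E = V/d = 9.57 / 4.49×10⁻⁵ = 2.13×10⁵ V/m.

213 kV/m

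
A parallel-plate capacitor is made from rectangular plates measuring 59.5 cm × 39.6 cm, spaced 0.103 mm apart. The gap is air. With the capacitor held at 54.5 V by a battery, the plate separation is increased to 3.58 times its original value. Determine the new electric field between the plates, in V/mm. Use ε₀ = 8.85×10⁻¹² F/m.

A = 59.5 × 39.6 cm² = 0.236 m².
Initially C₁ = ε₀A/d = 8.85×10⁻¹² × 0.236 / 1.03×10⁻⁴ = 2.02×10⁻⁸ F.
E₁ = 5.29×10⁵ V/m.
Battery connected ⇒ V is held fixed. E = V/d, so E₂/E₁ = d₁/d₂ = 0.279.
E₂ = 0.279 × 5.29×10⁵ = 1.48×10⁵ V/m.

148 V/mm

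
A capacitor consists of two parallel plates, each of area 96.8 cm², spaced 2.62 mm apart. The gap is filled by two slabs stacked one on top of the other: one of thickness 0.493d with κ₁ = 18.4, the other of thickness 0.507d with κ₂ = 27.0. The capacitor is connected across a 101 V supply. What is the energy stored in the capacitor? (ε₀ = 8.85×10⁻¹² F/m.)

A = 96.8 cm² = 9.68×10⁻³ m².
Stacked slabs ⇒ two capacitors in series, each with the full plate area.
C₁ = κ₁ε₀A/d₁ = 18.4 × 8.85×10⁻¹² × 9.68×10⁻³ / 1.29×10⁻³ = 1.22×10⁻⁹ F.
C₂ = κ₂ε₀A/d₂ = 27.0 × 8.85×10⁻¹² × 9.68×10⁻³ / 1.33×10⁻³ = 1.74×10⁻⁹ F.
C = (1/C₁ + 1/C₂)⁻¹ = 7.18×10⁻¹⁰ F.
U = ½CV² = ½ × 7.18×10⁻¹⁰ × (101)² = 3.66×10⁻⁶ J.

U ≈ 3.66 μJ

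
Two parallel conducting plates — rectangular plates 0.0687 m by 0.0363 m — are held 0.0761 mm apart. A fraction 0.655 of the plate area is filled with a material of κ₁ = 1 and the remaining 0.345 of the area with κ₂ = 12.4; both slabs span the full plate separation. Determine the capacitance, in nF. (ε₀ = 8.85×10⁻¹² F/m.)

C ≈ 1.43 nF

A = 0.0687 × 0.0363 m² = 2.49×10⁻³ m².
Side-by-side slabs ⇒ two capacitors in parallel, each spanning the full gap.
C₁ = κ₁ε₀A₁/d = 1.00 × 8.85×10⁻¹² × 1.63×10⁻³ / 7.61×10⁻⁵ = 1.90×10⁻¹⁰ F.
C₂ = κ₂ε₀A₂/d = 12.4 × 8.85×10⁻¹² × 8.60×10⁻⁴ / 7.61×10⁻⁵ = 1.24×10⁻⁹ F.
C = C₁ + C₂ = 1.43×10⁻⁹ F.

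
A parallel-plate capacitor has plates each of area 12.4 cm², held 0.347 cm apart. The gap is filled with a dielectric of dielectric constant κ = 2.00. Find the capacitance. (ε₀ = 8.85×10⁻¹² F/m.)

A = 12.4 cm² = 1.24×10⁻³ m².
C = κε₀A/d = 2.00 × 8.85×10⁻¹² × 1.24×10⁻³ / 3.47×10⁻³ = 6.33×10⁻¹² F.

C ≈ 6.33 pF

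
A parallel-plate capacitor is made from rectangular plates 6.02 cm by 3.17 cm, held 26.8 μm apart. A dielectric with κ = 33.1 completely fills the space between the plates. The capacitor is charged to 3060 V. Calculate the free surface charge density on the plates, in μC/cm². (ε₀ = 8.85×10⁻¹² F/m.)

A = 6.02 × 3.17 cm² = 1.91×10⁻³ m².
C = κε₀A/d = 33.1 × 8.85×10⁻¹² × 1.91×10⁻³ / 2.68×10⁻⁵ = 2.09×10⁻⁸ F.
σ = Q/A = CV/A = 2.09×10⁻⁸ × 3060 / 1.91×10⁻³ = 3.34×10⁻² C/m².

σ ≈ 3.34 μC/cm²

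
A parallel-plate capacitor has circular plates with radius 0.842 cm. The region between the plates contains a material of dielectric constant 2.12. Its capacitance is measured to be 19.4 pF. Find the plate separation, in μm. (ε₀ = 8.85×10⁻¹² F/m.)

A = π(0.842 cm)² = 2.23×10⁻⁴ m².
d = κε₀A/C = 2.12 × 8.85×10⁻¹² × 2.23×10⁻⁴ / 1.94×10⁻¹¹ = 2.15×10⁻⁴ m.

d ≈ 215 μm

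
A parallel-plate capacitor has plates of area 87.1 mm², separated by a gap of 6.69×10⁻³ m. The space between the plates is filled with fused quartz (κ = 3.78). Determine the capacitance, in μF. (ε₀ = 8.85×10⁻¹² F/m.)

A = 87.1 mm² = 8.71×10⁻⁵ m².
C = κε₀A/d = 3.78 × 8.85×10⁻¹² × 8.71×10⁻⁵ / 6.69×10⁻³ = 4.36×10⁻¹³ F.

C ≈ 4.36×10⁻⁷ μF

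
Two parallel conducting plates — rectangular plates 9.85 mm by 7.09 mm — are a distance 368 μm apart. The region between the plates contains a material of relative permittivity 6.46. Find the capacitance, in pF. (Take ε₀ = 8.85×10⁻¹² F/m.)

A = 9.85 × 7.09 mm² = 6.98×10⁻⁵ m².
C = κε₀A/d = 6.46 × 8.85×10⁻¹² × 6.98×10⁻⁵ / 3.68×10⁻⁴ = 1.08×10⁻¹¹ F.

C ≈ 10.8 pF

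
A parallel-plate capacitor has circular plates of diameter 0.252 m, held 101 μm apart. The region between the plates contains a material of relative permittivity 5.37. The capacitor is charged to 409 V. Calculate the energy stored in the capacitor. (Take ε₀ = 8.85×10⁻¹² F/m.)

U ≈ 1.96 mJ

A = π(0.252/2 m)² = 4.99×10⁻² m².
C = κε₀A/d = 5.37 × 8.85×10⁻¹² × 4.99×10⁻² / 1.01×10⁻⁴ = 2.35×10⁻⁸ F.
U = ½CV² = ½ × 2.35×10⁻⁸ × (409)² = 1.96×10⁻³ J.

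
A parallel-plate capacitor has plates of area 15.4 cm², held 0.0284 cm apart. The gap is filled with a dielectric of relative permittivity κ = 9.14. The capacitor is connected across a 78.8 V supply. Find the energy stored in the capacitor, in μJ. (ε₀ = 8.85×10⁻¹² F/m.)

U ≈ 1.36 μJ

A = 15.4 cm² = 1.54×10⁻³ m².
C = κε₀A/d = 9.14 × 8.85×10⁻¹² × 1.54×10⁻³ / 2.84×10⁻⁴ = 4.39×10⁻¹⁰ F.
U = ½CV² = ½ × 4.39×10⁻¹⁰ × (78.8)² = 1.36×10⁻⁶ J.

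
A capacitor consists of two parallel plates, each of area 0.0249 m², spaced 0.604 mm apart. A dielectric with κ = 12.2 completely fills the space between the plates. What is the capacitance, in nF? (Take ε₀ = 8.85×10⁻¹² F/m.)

4.45 nF

C = κε₀A/d = 12.2 × 8.85×10⁻¹² × 2.49×10⁻² / 6.04×10⁻⁴ = 4.45×10⁻⁹ F.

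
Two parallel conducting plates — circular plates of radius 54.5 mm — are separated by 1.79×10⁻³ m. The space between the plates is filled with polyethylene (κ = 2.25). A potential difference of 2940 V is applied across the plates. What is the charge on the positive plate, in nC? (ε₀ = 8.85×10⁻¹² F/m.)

Q ≈ 305 nC

A = π(54.5 mm)² = 9.33×10⁻³ m².
C = κε₀A/d = 2.25 × 8.85×10⁻¹² × 9.33×10⁻³ / 1.79×10⁻³ = 1.04×10⁻¹⁰ F.
Q = CV = 1.04×10⁻¹⁰ × 2940 = 3.05×10⁻⁷ C.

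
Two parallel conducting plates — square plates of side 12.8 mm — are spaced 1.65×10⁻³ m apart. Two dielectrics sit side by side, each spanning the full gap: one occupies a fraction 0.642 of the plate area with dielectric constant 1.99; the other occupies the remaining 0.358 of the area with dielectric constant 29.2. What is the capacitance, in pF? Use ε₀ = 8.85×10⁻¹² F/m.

C ≈ 10.3 pF

A = (12.8 mm)² = 1.64×10⁻⁴ m².
Side-by-side slabs ⇒ two capacitors in parallel, each spanning the full gap.
C₁ = κ₁ε₀A₁/d = 1.99 × 8.85×10⁻¹² × 1.05×10⁻⁴ / 1.65×10⁻³ = 1.12×10⁻¹² F.
C₂ = κ₂ε₀A₂/d = 29.2 × 8.85×10⁻¹² × 5.87×10⁻⁵ / 1.65×10⁻³ = 9.19×10⁻¹² F.
C = C₁ + C₂ = 1.03×10⁻¹¹ F.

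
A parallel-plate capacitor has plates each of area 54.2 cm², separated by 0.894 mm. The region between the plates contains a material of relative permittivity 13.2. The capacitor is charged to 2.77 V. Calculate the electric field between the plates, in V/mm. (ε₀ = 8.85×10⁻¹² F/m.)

E = V/d = 2.77 / 8.94×10⁻⁴ = 3.10×10³ V/m.

E ≈ 3.10 V/mm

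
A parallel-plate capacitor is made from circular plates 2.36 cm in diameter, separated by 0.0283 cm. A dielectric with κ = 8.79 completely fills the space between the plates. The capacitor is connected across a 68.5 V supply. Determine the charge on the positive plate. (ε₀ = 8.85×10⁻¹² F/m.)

Q ≈ 8.24 nC

A = π(2.36/2 cm)² = 4.37×10⁻⁴ m².
C = κε₀A/d = 8.79 × 8.85×10⁻¹² × 4.37×10⁻⁴ / 2.83×10⁻⁴ = 1.20×10⁻¹⁰ F.
Q = CV = 1.20×10⁻¹⁰ × 68.5 = 8.24×10⁻⁹ C.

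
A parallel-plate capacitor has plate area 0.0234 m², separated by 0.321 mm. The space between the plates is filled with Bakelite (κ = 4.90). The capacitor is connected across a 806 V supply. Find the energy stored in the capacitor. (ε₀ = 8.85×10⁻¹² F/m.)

C = κε₀A/d = 4.90 × 8.85×10⁻¹² × 2.34×10⁻² / 3.21×10⁻⁴ = 3.16×10⁻⁹ F.
U = ½CV² = ½ × 3.16×10⁻⁹ × (806)² = 1.03×10⁻³ J.

U ≈ 1.03 mJ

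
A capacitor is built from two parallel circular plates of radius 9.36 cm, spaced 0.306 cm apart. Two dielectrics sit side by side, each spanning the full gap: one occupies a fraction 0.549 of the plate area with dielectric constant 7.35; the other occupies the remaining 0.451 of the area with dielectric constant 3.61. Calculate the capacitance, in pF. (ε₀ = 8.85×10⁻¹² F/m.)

451 pF

A = π(9.36 cm)² = 2.75×10⁻² m².
Side-by-side slabs ⇒ two capacitors in parallel, each spanning the full gap.
C₁ = κ₁ε₀A₁/d = 7.35 × 8.85×10⁻¹² × 1.51×10⁻² / 3.06×10⁻³ = 3.21×10⁻¹⁰ F.
C₂ = κ₂ε₀A₂/d = 3.61 × 8.85×10⁻¹² × 1.24×10⁻² / 3.06×10⁻³ = 1.30×10⁻¹⁰ F.
C = C₁ + C₂ = 4.51×10⁻¹⁰ F.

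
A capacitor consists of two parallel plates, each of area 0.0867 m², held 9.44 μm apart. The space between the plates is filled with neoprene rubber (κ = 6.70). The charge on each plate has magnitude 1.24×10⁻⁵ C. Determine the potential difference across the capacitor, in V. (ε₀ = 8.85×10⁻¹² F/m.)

C = κε₀A/d = 6.70 × 8.85×10⁻¹² × 8.67×10⁻² / 9.44×10⁻⁶ = 5.45×10⁻⁷ F.
V = Q/C = 1.24×10⁻⁵ / 5.45×10⁻⁷ = 22.8 V.

22.8 V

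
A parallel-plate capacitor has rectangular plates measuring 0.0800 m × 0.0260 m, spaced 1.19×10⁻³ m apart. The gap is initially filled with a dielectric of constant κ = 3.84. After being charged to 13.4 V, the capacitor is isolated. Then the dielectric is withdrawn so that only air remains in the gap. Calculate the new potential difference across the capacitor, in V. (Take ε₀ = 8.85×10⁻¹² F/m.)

A = 0.0800 × 0.0260 m² = 2.08×10⁻³ m².
Initially C₁ = κε₀A/d = 3.84 × 8.85×10⁻¹² × 2.08×10⁻³ / 1.19×10⁻³ = 5.94×10⁻¹¹ F.
V₁ = 13.4 V.
Isolated ⇒ Q is held fixed. C₂ = 0.260 C₁ and V = Q/C, so V₂/V₁ = C₁/C₂ = 3.84.
V₂ = 3.84 × 13.4 = 51.5 V.

V ≈ 51.5 V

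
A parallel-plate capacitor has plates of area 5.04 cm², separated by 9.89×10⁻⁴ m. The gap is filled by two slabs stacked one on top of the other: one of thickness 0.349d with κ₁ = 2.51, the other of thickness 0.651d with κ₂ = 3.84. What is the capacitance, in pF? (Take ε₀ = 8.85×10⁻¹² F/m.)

A = 5.04 cm² = 5.04×10⁻⁴ m².
Stacked slabs ⇒ two capacitors in series, each with the full plate area.
C₁ = κ₁ε₀A/d₁ = 2.51 × 8.85×10⁻¹² × 5.04×10⁻⁴ / 3.45×10⁻⁴ = 3.24×10⁻¹¹ F.
C₂ = κ₂ε₀A/d₂ = 3.84 × 8.85×10⁻¹² × 5.04×10⁻⁴ / 6.44×10⁻⁴ = 2.66×10⁻¹¹ F.
C = (1/C₁ + 1/C₂)⁻¹ = 1.46×10⁻¹¹ F.

C ≈ 14.6 pF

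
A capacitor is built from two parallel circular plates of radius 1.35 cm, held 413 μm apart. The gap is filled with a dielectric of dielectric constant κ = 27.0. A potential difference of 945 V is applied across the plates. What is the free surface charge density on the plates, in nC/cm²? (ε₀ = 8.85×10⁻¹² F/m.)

σ ≈ 54.7 nC/cm²

A = π(1.35 cm)² = 5.73×10⁻⁴ m².
C = κε₀A/d = 27.0 × 8.85×10⁻¹² × 5.73×10⁻⁴ / 4.13×10⁻⁴ = 3.31×10⁻¹⁰ F.
σ = Q/A = CV/A = 3.31×10⁻¹⁰ × 945 / 5.73×10⁻⁴ = 5.47×10⁻⁴ C/m².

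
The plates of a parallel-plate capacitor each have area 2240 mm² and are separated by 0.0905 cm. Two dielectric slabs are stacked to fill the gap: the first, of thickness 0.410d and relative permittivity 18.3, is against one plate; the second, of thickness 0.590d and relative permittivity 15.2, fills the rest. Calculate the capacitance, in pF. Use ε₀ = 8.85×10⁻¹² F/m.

A = 2240 mm² = 2.24×10⁻³ m².
Stacked slabs ⇒ two capacitors in series, each with the full plate area.
C₁ = κ₁ε₀A/d₁ = 18.3 × 8.85×10⁻¹² × 2.24×10⁻³ / 3.71×10⁻⁴ = 9.78×10⁻¹⁰ F.
C₂ = κ₂ε₀A/d₂ = 15.2 × 8.85×10⁻¹² × 2.24×10⁻³ / 5.34×10⁻⁴ = 5.64×10⁻¹⁰ F.
C = (1/C₁ + 1/C₂)⁻¹ = 3.58×10⁻¹⁰ F.

C ≈ 358 pF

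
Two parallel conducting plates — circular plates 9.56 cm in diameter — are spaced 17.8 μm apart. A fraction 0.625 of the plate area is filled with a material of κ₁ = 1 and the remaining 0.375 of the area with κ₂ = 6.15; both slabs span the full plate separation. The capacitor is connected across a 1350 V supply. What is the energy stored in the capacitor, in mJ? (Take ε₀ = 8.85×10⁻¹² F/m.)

9.53 mJ

A = π(9.56/2 cm)² = 7.18×10⁻³ m².
Side-by-side slabs ⇒ two capacitors in parallel, each spanning the full gap.
C₁ = κ₁ε₀A₁/d = 1.00 × 8.85×10⁻¹² × 4.49×10⁻³ / 1.78×10⁻⁵ = 2.23×10⁻⁹ F.
C₂ = κ₂ε₀A₂/d = 6.15 × 8.85×10⁻¹² × 2.69×10⁻³ / 1.78×10⁻⁵ = 8.23×10⁻⁹ F.
C = C₁ + C₂ = 1.05×10⁻⁸ F.
U = ½CV² = ½ × 1.05×10⁻⁸ × (1350)² = 9.53×10⁻³ J.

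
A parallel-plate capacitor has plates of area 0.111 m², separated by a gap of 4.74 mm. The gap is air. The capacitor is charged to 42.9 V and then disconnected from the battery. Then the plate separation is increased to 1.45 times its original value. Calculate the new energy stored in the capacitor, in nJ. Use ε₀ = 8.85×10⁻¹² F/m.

Initially C₁ = ε₀A/d = 8.85×10⁻¹² × 0.111 / 4.74×10⁻³ = 2.07×10⁻¹⁰ F.
U₁ = 1.91×10⁻⁷ J.
Isolated ⇒ Q is held fixed. C₂ = 0.690 C₁ and U = Q²/(2C), so U₂/U₁ = C₁/C₂ = 1.45.
U₂ = 1.45 × 1.91×10⁻⁷ = 2.77×10⁻⁷ J.

U ≈ 277 nJ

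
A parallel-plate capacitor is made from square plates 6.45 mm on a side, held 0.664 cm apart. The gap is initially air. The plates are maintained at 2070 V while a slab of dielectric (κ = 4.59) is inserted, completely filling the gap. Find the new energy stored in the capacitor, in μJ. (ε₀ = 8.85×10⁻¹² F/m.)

U ≈ 0.545 μJ

A = (6.45 mm)² = 4.16×10⁻⁵ m².
Initially C₁ = ε₀A/d = 8.85×10⁻¹² × 4.16×10⁻⁵ / 6.64×10⁻³ = 5.54×10⁻¹⁴ F.
U₁ = 1.19×10⁻⁷ J.
Battery connected ⇒ V is held fixed. C₂ = 4.59 C₁ and U = ½CV², so U₂/U₁ = C₂/C₁ = 4.59.
U₂ = 4.59 × 1.19×10⁻⁷ = 5.45×10⁻⁷ J.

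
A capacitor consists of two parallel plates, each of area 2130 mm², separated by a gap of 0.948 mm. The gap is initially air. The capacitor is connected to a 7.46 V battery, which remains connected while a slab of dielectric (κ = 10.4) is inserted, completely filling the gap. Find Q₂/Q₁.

Q₂/Q₁ ≈ 10.4

Battery connected ⇒ V is held fixed.
C₂ = 10.4 C₁ and Q = CV, so Q₂/Q₁ = C₂/C₁ = 10.4.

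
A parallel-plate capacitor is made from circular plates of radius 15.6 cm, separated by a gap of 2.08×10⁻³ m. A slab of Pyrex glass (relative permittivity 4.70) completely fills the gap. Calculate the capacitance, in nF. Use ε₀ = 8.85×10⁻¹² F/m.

C ≈ 1.53 nF

A = π(15.6 cm)² = 7.65×10⁻² m².
C = κε₀A/d = 4.70 × 8.85×10⁻¹² × 7.65×10⁻² / 2.08×10⁻³ = 1.53×10⁻⁹ F.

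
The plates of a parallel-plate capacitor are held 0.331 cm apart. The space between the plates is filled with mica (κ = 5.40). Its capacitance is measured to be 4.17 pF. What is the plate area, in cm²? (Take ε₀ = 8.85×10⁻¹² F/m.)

A = Cd/(κε₀) = 4.17×10⁻¹² × 3.31×10⁻³ / (5.40 × 8.85×10⁻¹²) = 2.89×10⁻⁴ m².

2.89 cm²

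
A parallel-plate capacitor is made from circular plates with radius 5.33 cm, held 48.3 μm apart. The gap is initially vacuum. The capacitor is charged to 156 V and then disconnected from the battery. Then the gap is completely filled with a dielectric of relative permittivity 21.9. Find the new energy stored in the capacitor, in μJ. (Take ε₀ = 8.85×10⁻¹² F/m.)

A = π(5.33 cm)² = 8.92×10⁻³ m².
Initially C₁ = ε₀A/d = 8.85×10⁻¹² × 8.92×10⁻³ / 4.83×10⁻⁵ = 1.64×10⁻⁹ F.
U₁ = 1.99×10⁻⁵ J.
Isolated ⇒ Q is held fixed. C₂ = 21.9 C₁ and U = Q²/(2C), so U₂/U₁ = C₁/C₂ = 0.0457.
U₂ = 0.0457 × 1.99×10⁻⁵ = 9.09×10⁻⁷ J.

0.909 μJ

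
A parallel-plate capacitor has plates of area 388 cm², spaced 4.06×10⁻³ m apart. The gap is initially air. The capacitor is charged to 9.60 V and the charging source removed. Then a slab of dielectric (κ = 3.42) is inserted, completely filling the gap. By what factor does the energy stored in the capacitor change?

0.292

Isolated ⇒ Q is held fixed.
C₂ = 3.42 C₁ and U = Q²/(2C), so U₂/U₁ = C₁/C₂ = 0.292.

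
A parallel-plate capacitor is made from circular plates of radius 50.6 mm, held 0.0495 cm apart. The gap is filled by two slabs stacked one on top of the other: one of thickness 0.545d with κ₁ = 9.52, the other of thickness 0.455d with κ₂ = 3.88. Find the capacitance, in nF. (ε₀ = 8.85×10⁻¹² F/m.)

0.824 nF

A = π(50.6 mm)² = 8.04×10⁻³ m².
Stacked slabs ⇒ two capacitors in series, each with the full plate area.
C₁ = κ₁ε₀A/d₁ = 9.52 × 8.85×10⁻¹² × 8.04×10⁻³ / 2.70×10⁻⁴ = 2.51×10⁻⁹ F.
C₂ = κ₂ε₀A/d₂ = 3.88 × 8.85×10⁻¹² × 8.04×10⁻³ / 2.25×10⁻⁴ = 1.23×10⁻⁹ F.
C = (1/C₁ + 1/C₂)⁻¹ = 8.24×10⁻¹⁰ F.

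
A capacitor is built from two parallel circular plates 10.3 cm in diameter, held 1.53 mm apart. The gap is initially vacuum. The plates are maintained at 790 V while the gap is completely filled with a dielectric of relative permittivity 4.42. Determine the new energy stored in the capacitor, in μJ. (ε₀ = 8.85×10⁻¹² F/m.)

66.5 μJ

A = π(10.3/2 cm)² = 8.33×10⁻³ m².
Initially C₁ = ε₀A/d = 8.85×10⁻¹² × 8.33×10⁻³ / 1.53×10⁻³ = 4.82×10⁻¹¹ F.
U₁ = 1.50×10⁻⁵ J.
Battery connected ⇒ V is held fixed. C₂ = 4.42 C₁ and U = ½CV², so U₂/U₁ = C₂/C₁ = 4.42.
U₂ = 4.42 × 1.50×10⁻⁵ = 6.65×10⁻⁵ J.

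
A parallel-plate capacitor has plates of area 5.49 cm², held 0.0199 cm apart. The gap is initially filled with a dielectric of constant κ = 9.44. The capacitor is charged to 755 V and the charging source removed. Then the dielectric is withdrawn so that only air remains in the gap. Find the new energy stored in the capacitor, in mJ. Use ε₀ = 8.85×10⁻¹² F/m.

A = 5.49 cm² = 5.49×10⁻⁴ m².
Initially C₁ = κε₀A/d = 9.44 × 8.85×10⁻¹² × 5.49×10⁻⁴ / 1.99×10⁻⁴ = 2.30×10⁻¹⁰ F.
U₁ = 6.57×10⁻⁵ J.
Isolated ⇒ Q is held fixed. C₂ = 0.106 C₁ and U = Q²/(2C), so U₂/U₁ = C₁/C₂ = 9.44.
U₂ = 9.44 × 6.57×10⁻⁵ = 6.20×10⁻⁴ J.

U ≈ 0.620 mJ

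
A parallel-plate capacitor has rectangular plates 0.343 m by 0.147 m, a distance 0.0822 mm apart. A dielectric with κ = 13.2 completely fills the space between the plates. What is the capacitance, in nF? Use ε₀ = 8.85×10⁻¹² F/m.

A = 0.343 × 0.147 m² = 5.04×10⁻² m².
C = κε₀A/d = 13.2 × 8.85×10⁻¹² × 5.04×10⁻² / 8.22×10⁻⁵ = 7.17×10⁻⁸ F.

71.7 nF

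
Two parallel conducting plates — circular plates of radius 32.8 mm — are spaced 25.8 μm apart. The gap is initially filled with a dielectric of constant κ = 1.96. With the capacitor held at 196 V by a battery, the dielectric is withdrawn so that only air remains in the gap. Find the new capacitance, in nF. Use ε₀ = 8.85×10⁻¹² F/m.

A = π(32.8 mm)² = 3.38×10⁻³ m².
Initially C₁ = κε₀A/d = 1.96 × 8.85×10⁻¹² × 3.38×10⁻³ / 2.58×10⁻⁵ = 2.27×10⁻⁹ F.
C = κε₀A/d scales with κ, so C₂/C₁ = 1/κ = 1/1.96 = 0.510.
C₂ = 0.510 × 2.27×10⁻⁹ = 1.16×10⁻⁹ F.

C ≈ 1.16 nF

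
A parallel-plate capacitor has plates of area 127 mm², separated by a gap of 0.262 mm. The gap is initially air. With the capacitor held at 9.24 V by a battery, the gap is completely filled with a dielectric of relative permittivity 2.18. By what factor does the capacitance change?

C₂/C₁ ≈ 2.18

C = κε₀A/d scales with κ, so C₂/C₁ = κ = 2.18.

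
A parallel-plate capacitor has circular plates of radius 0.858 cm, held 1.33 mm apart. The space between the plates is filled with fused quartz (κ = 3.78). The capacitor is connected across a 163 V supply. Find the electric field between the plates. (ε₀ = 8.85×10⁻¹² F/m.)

123 V/mm

E = V/d = 163 / 1.33×10⁻³ = 1.23×10⁵ V/m.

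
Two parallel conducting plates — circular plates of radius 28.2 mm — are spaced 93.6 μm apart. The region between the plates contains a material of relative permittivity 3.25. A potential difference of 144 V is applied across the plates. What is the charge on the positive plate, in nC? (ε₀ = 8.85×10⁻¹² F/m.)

A = π(28.2 mm)² = 2.50×10⁻³ m².
C = κε₀A/d = 3.25 × 8.85×10⁻¹² × 2.50×10⁻³ / 9.36×10⁻⁵ = 7.68×10⁻¹⁰ F.
Q = CV = 7.68×10⁻¹⁰ × 144 = 1.11×10⁻⁷ C.

111 nC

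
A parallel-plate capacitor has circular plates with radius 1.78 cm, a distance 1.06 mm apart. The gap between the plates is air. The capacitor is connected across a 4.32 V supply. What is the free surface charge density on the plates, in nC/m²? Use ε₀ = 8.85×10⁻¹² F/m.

σ ≈ 36.1 nC/m²

A = π(1.78 cm)² = 9.95×10⁻⁴ m².
C = ε₀A/d = 8.85×10⁻¹² × 9.95×10⁻⁴ / 1.06×10⁻³ = 8.31×10⁻¹² F.
σ = Q/A = CV/A = 8.31×10⁻¹² × 4.32 / 9.95×10⁻⁴ = 3.61×10⁻⁸ C/m².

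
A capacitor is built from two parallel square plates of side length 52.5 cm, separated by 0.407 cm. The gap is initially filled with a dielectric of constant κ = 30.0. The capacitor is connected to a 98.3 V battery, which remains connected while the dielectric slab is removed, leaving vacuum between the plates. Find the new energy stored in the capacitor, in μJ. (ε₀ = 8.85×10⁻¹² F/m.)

A = (52.5 cm)² = 0.276 m².
Initially C₁ = κε₀A/d = 30.0 × 8.85×10⁻¹² × 0.276 / 4.07×10⁻³ = 1.80×10⁻⁸ F.
U₁ = 8.69×10⁻⁵ J.
Battery connected ⇒ V is held fixed. C₂ = 0.0333 C₁ and U = ½CV², so U₂/U₁ = C₂/C₁ = 0.0333.
U₂ = 0.0333 × 8.69×10⁻⁵ = 2.90×10⁻⁶ J.

U ≈ 2.90 μJ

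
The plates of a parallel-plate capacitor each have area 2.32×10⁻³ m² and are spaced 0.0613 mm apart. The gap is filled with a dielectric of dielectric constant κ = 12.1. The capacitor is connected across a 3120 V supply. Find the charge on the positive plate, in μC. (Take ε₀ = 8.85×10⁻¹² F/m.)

Q ≈ 12.6 μC

C = κε₀A/d = 12.1 × 8.85×10⁻¹² × 2.32×10⁻³ / 6.13×10⁻⁵ = 4.05×10⁻⁹ F.
Q = CV = 4.05×10⁻⁹ × 3120 = 1.26×10⁻⁵ C.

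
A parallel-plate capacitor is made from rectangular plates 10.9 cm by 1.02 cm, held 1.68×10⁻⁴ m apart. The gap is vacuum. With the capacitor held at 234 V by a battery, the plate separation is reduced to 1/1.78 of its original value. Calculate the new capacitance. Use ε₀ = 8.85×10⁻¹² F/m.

A = 10.9 × 1.02 cm² = 1.11×10⁻³ m².
Initially C₁ = ε₀A/d = 8.85×10⁻¹² × 1.11×10⁻³ / 1.68×10⁻⁴ = 5.86×10⁻¹¹ F.
C = ε₀A/d scales as 1/d, so C₂/C₁ = d₁/d₂ = 1.78.
C₂ = 1.78 × 5.86×10⁻¹¹ = 1.04×10⁻¹⁰ F.

104 pF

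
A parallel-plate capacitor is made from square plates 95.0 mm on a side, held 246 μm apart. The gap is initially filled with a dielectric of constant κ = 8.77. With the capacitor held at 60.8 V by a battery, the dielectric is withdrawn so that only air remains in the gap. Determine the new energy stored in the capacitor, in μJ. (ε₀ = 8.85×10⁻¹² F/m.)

0.600 μJ

A = (95.0 mm)² = 9.03×10⁻³ m².
Initially C₁ = κε₀A/d = 8.77 × 8.85×10⁻¹² × 9.03×10⁻³ / 2.46×10⁻⁴ = 2.85×10⁻⁹ F.
U₁ = 5.26×10⁻⁶ J.
Battery connected ⇒ V is held fixed. C₂ = 0.114 C₁ and U = ½CV², so U₂/U₁ = C₂/C₁ = 0.114.
U₂ = 0.114 × 5.26×10⁻⁶ = 6.00×10⁻⁷ J.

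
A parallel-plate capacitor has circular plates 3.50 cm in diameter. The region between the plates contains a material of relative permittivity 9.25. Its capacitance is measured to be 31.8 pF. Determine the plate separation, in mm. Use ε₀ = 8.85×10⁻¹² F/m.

A = π(3.50/2 cm)² = 9.62×10⁻⁴ m².
d = κε₀A/C = 9.25 × 8.85×10⁻¹² × 9.62×10⁻⁴ / 3.18×10⁻¹¹ = 2.48×10⁻³ m.

d ≈ 2.48 mm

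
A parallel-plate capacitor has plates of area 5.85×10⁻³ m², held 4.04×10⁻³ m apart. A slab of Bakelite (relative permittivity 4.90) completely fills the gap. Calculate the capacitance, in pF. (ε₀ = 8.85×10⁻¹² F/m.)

62.8 pF

C = κε₀A/d = 4.90 × 8.85×10⁻¹² × 5.85×10⁻³ / 4.04×10⁻³ = 6.28×10⁻¹¹ F.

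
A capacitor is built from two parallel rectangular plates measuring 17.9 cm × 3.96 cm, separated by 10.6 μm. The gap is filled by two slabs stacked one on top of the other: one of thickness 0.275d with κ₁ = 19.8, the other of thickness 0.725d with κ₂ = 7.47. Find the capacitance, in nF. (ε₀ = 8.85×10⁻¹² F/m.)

A = 17.9 × 3.96 cm² = 7.09×10⁻³ m².
Stacked slabs ⇒ two capacitors in series, each with the full plate area.
C₁ = κ₁ε₀A/d₁ = 19.8 × 8.85×10⁻¹² × 7.09×10⁻³ / 2.91×10⁻⁶ = 4.26×10⁻⁷ F.
C₂ = κ₂ε₀A/d₂ = 7.47 × 8.85×10⁻¹² × 7.09×10⁻³ / 7.68×10⁻⁶ = 6.10×10⁻⁸ F.
C = (1/C₁ + 1/C₂)⁻¹ = 5.33×10⁻⁸ F.

53.3 nF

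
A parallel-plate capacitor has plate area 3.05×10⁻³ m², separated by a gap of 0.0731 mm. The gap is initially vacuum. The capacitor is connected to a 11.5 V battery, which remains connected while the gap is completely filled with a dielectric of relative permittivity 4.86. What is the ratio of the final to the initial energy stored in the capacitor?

U₂/U₁ ≈ 4.86

Battery connected ⇒ V is held fixed.
C₂ = 4.86 C₁ and U = ½CV², so U₂/U₁ = C₂/C₁ = 4.86.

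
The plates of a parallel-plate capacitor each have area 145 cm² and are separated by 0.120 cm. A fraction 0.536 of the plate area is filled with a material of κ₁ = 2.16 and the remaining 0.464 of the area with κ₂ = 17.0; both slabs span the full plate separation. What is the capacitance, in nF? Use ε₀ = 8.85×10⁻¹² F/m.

A = 145 cm² = 1.45×10⁻² m².
Side-by-side slabs ⇒ two capacitors in parallel, each spanning the full gap.
C₁ = κ₁ε₀A₁/d = 2.16 × 8.85×10⁻¹² × 7.77×10⁻³ / 1.20×10⁻³ = 1.24×10⁻¹⁰ F.
C₂ = κ₂ε₀A₂/d = 17.0 × 8.85×10⁻¹² × 6.73×10⁻³ / 1.20×10⁻³ = 8.44×10⁻¹⁰ F.
C = C₁ + C₂ = 9.67×10⁻¹⁰ F.

0.967 nF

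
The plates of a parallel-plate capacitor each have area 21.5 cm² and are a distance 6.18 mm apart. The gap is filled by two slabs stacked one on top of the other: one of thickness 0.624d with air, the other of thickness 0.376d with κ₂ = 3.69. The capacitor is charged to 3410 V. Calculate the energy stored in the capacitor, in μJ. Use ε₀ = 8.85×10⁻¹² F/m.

U ≈ 24.7 μJ

A = 21.5 cm² = 2.15×10⁻³ m².
Stacked slabs ⇒ two capacitors in series, each with the full plate area.
C₁ = κ₁ε₀A/d₁ = 1.00 × 8.85×10⁻¹² × 2.15×10⁻³ / 3.86×10⁻³ = 4.93×10⁻¹² F.
C₂ = κ₂ε₀A/d₂ = 3.69 × 8.85×10⁻¹² × 2.15×10⁻³ / 2.32×10⁻³ = 3.02×10⁻¹¹ F.
C = (1/C₁ + 1/C₂)⁻¹ = 4.24×10⁻¹² F.
U = ½CV² = ½ × 4.24×10⁻¹² × (3410)² = 2.47×10⁻⁵ J.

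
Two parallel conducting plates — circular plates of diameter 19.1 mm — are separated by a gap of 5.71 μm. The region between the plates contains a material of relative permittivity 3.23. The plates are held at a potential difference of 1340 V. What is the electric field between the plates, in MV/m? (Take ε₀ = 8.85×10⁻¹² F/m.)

E ≈ 235 MV/m

E = V/d = 1340 / 5.71×10⁻⁶ = 2.35×10⁸ V/m.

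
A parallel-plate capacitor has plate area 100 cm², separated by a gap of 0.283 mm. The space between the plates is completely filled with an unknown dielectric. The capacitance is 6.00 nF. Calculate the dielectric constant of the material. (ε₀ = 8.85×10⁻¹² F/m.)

A = 100 cm² = 1.00×10⁻² m².
κ = Cd/(ε₀A) = 6.00×10⁻⁹ × 2.83×10⁻⁴ / (8.85×10⁻¹² × 1.00×10⁻²) = 19.2.

κ ≈ 19.2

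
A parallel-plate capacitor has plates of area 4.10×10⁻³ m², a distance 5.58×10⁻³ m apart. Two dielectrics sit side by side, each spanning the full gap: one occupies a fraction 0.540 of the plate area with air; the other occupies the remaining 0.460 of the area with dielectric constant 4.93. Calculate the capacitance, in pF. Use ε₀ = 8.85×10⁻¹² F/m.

Side-by-side slabs ⇒ two capacitors in parallel, each spanning the full gap.
C₁ = κ₁ε₀A₁/d = 1.00 × 8.85×10⁻¹² × 2.21×10⁻³ / 5.58×10⁻³ = 3.51×10⁻¹² F.
C₂ = κ₂ε₀A₂/d = 4.93 × 8.85×10⁻¹² × 1.89×10⁻³ / 5.58×10⁻³ = 1.47×10⁻¹¹ F.
C = C₁ + C₂ = 1.83×10⁻¹¹ F.

C ≈ 18.3 pF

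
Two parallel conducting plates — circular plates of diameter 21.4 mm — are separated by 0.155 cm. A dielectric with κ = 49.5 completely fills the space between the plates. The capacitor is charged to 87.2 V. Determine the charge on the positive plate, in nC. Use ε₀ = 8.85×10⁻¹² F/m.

A = π(21.4/2 mm)² = 3.60×10⁻⁴ m².
C = κε₀A/d = 49.5 × 8.85×10⁻¹² × 3.60×10⁻⁴ / 1.55×10⁻³ = 1.02×10⁻¹⁰ F.
Q = CV = 1.02×10⁻¹⁰ × 87.2 = 8.86×10⁻⁹ C.

8.86 nC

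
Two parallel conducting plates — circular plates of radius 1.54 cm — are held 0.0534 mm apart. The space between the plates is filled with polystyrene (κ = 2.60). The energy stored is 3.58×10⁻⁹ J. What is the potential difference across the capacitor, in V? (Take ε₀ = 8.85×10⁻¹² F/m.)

4.72 V

A = π(1.54 cm)² = 7.45×10⁻⁴ m².
C = κε₀A/d = 2.60 × 8.85×10⁻¹² × 7.45×10⁻⁴ / 5.34×10⁻⁵ = 3.21×10⁻¹⁰ F.
V = √(2U/C) = √(2 × 3.58×10⁻⁹ / 3.21×10⁻¹⁰) = 4.72 V.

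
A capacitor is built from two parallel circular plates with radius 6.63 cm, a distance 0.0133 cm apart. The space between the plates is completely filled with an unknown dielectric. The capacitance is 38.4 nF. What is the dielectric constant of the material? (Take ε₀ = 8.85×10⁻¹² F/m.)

A = π(6.63 cm)² = 1.38×10⁻² m².
κ = Cd/(ε₀A) = 3.84×10⁻⁸ × 1.33×10⁻⁴ / (8.85×10⁻¹² × 1.38×10⁻²) = 41.8.

κ ≈ 41.8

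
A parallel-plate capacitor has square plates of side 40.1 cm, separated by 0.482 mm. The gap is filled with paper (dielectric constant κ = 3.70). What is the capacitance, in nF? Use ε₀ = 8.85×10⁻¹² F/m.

A = (40.1 cm)² = 0.161 m².
C = κε₀A/d = 3.70 × 8.85×10⁻¹² × 0.161 / 4.82×10⁻⁴ = 1.09×10⁻⁸ F.

C ≈ 10.9 nF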